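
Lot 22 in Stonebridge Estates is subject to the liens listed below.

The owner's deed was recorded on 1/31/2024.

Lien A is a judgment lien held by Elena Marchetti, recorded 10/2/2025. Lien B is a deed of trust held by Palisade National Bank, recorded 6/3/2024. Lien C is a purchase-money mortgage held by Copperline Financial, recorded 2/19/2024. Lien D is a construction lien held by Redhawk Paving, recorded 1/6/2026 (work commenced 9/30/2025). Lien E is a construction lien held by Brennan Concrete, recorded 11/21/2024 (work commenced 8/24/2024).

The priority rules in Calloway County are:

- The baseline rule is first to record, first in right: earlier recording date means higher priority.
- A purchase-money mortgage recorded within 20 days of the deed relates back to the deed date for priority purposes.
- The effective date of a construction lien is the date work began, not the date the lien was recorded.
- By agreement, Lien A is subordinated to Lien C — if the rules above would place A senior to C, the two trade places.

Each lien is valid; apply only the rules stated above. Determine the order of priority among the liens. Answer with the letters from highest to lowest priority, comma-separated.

First, effective dates: C relates back to the deed date 1/31/2024; D is treated as recorded 9/30/2025, the work-commencement date; E relates back to 8/24/2024 (work commenced).
Ordering by effective date: C (1/31/2024), B (6/3/2024), E (8/24/2024), D (9/30/2025), A (10/2/2025).
A already ranks below C; the subordination has no effect.

C, B, E, D, A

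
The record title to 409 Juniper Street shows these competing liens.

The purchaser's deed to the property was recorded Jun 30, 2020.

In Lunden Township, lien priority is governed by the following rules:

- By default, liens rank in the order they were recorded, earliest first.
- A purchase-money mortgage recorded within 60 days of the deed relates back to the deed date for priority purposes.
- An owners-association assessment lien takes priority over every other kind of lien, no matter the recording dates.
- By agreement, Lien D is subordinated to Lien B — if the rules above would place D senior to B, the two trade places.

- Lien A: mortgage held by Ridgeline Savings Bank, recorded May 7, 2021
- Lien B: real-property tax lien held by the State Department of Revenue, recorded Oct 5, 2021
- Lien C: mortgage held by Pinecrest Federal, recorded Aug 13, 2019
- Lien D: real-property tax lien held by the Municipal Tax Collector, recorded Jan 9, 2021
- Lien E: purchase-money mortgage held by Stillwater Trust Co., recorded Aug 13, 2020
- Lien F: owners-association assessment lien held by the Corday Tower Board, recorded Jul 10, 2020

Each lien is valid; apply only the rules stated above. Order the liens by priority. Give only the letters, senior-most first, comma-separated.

F, C, E, B, A, D

Effective dates: E relates back to the deed date Jun 30, 2020.
F is an owners-association assessment lien, so it outranks all other liens regardless of date.
Among the remaining liens, by effective date: C (Aug 13, 2019), E (Jun 30, 2020), D (Jan 9, 2021), A (May 7, 2021), B (Oct 5, 2021).
D would otherwise be senior to B, so under the subordination agreement D and B exchange positions.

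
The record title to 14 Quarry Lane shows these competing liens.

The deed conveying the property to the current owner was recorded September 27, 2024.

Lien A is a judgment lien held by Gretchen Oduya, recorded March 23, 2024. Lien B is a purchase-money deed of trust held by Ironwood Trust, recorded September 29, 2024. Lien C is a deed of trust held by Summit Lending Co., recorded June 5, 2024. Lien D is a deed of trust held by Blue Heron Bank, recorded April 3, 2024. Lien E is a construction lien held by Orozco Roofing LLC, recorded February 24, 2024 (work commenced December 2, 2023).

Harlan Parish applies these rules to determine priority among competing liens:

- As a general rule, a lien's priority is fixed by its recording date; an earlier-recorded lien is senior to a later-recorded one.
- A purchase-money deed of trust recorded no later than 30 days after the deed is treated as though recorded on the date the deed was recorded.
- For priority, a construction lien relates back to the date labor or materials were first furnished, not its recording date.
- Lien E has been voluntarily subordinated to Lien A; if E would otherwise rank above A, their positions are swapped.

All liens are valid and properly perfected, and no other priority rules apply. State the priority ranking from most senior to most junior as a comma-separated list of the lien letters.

Effective dates after the stated exceptions: B relates back to the deed date September 27, 2024; E is treated as recorded December 2, 2023, the work-commencement date.
By effective date, earliest first: E (December 2, 2023), A (March 23, 2024), D (April 3, 2024), C (June 5, 2024), B (September 27, 2024).
Because E would otherwise rank above A, the subordination swaps them.

A, E, D, C, B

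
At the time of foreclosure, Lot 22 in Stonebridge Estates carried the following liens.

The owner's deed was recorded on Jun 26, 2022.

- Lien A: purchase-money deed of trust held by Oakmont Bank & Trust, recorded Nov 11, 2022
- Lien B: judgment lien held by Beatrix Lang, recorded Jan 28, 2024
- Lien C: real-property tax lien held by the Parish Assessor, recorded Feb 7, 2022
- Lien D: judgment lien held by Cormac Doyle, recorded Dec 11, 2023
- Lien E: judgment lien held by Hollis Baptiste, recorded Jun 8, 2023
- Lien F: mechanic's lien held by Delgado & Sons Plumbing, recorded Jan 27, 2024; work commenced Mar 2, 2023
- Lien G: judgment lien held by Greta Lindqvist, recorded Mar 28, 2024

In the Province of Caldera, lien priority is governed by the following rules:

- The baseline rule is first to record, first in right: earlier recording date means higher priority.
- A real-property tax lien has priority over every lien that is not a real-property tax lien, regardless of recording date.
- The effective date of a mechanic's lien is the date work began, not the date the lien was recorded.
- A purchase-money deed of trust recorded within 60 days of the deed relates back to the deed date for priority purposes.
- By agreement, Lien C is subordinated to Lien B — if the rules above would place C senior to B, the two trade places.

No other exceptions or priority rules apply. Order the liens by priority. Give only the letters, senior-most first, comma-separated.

Effective dates: A missed the 60-day window (138 days after the deed), so its recording date stands; F is treated as recorded Mar 2, 2023, the work-commencement date.
C is a real-property tax lien and takes priority over every other lien.
Remaining liens by effective date: A (Nov 11, 2022), F (Mar 2, 2023), E (Jun 8, 2023), D (Dec 11, 2023), B (Jan 28, 2024), G (Mar 28, 2024).
Because C would otherwise rank above B, the subordination swaps them.

B, A, F, E, D, C, G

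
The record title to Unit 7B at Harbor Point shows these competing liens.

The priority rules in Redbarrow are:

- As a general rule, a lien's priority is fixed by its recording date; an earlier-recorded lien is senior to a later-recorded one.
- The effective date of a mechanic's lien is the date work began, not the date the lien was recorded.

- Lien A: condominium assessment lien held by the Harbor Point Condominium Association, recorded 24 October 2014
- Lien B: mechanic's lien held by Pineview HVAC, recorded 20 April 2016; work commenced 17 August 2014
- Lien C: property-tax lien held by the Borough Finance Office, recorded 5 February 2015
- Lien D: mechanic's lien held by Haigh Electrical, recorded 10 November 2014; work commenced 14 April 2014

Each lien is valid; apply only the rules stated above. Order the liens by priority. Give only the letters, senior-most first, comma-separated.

First, effective dates: B is treated as recorded 17 August 2014, the work-commencement date; D's effective date is 14 April 2014, when work began.
By effective date, earliest first: D (14 April 2014), B (17 August 2014), A (24 October 2014), C (5 February 2015).

D, B, A, C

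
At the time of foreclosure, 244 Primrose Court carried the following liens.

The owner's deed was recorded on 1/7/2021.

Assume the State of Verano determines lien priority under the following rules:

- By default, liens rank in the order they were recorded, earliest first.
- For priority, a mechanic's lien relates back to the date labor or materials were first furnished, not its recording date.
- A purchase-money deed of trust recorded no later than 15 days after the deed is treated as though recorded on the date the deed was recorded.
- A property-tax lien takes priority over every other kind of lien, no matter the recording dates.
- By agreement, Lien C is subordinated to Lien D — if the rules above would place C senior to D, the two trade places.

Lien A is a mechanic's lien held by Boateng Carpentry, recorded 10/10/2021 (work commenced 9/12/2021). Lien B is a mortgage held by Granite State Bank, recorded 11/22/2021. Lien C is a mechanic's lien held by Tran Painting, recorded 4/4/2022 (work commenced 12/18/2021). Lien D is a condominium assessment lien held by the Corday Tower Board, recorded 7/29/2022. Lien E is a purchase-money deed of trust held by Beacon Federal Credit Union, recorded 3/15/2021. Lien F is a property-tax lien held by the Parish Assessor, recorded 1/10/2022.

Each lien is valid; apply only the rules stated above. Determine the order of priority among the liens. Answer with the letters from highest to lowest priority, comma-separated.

F, E, A, B, D, C

First, effective dates: A's effective date is 9/12/2021, when work began; C is treated as recorded 12/18/2021, the work-commencement date; E missed the 15-day window (67 days after the deed), so its recording date stands.
F is a property-tax lien, so it outranks all other liens regardless of date.
Remaining liens by effective date: E (3/15/2021), A (9/12/2021), B (11/22/2021), C (12/18/2021), D (7/29/2022).
C would otherwise be senior to D, so under the subordination agreement C and D exchange positions.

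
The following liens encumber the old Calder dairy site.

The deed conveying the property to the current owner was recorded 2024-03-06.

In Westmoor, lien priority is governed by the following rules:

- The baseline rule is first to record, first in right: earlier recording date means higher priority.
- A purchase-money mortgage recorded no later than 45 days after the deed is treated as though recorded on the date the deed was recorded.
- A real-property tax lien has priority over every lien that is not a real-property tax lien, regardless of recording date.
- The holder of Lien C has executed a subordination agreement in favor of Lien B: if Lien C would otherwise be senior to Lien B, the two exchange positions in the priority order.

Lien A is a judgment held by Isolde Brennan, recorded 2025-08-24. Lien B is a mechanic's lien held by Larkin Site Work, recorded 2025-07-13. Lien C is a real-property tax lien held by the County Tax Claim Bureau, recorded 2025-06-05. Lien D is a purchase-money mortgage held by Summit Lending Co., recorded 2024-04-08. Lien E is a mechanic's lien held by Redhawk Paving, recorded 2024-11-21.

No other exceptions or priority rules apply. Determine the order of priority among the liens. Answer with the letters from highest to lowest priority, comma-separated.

First, effective dates: D was recorded within the 45-day window, so its effective date is the deed date 2024-03-06.
C is a real-property tax lien and takes priority over every other lien.
Among the remaining liens, by effective date: D (2024-03-06), E (2024-11-21), B (2025-07-13), A (2025-08-24).
Because C would otherwise rank above B, the subordination swaps them.

B, D, E, C, A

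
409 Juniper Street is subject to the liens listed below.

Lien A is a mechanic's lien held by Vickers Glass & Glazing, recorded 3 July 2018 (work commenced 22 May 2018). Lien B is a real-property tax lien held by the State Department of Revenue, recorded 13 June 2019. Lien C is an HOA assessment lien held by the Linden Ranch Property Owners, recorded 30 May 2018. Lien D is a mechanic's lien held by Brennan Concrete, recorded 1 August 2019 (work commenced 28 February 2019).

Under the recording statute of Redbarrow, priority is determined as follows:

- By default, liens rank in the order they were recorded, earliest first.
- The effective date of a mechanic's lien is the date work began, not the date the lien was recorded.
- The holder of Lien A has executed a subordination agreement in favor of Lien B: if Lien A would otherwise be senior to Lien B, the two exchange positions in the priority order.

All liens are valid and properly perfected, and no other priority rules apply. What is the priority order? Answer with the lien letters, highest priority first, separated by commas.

B, C, D, A

Effective dates after the stated exceptions: A relates back to 22 May 2018 (work commenced); D's effective date is 28 February 2019, when work began.
By effective date, earliest first: A (22 May 2018), C (30 May 2018), D (28 February 2019), B (13 June 2019).
The subordination applies — A was senior to B — so A and B swap.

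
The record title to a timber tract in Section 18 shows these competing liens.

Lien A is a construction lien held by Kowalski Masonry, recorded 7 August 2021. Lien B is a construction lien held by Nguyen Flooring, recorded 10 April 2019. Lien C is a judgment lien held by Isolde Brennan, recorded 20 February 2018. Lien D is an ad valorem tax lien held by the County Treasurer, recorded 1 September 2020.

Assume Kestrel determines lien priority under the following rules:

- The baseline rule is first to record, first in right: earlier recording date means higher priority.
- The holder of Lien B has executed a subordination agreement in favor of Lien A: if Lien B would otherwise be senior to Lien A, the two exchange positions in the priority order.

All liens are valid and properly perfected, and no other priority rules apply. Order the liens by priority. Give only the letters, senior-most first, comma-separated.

Sorted by effective date: C (20 February 2018), B (10 April 2019), D (1 September 2020), A (7 August 2021).
B would otherwise be senior to A, so under the subordination agreement B and A exchange positions.

C, A, D, B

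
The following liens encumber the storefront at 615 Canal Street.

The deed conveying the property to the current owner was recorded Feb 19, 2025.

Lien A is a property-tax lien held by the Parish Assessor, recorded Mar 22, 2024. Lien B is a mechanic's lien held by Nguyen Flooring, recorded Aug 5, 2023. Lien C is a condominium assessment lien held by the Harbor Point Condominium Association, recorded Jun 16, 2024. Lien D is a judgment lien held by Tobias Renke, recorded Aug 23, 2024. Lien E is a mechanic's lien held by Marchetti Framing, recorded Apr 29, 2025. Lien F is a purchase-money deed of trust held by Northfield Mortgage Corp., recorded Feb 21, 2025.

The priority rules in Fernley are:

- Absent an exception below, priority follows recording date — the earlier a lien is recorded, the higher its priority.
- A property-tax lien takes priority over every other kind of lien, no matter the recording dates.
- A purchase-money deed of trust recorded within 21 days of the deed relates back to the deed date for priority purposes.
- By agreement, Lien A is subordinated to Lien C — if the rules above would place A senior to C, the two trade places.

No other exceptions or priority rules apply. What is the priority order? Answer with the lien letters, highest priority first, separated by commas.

C, B, A, D, F, E

Effective dates after the stated exceptions: F's effective date is the deed date, Feb 19, 2025.
A, as a property-tax lien, has superpriority and ranks first.
Among the remaining liens, by effective date: B (Aug 5, 2023), C (Jun 16, 2024), D (Aug 23, 2024), F (Feb 19, 2025), E (Apr 29, 2025).
A is senior to C before the subordination, so the two trade places.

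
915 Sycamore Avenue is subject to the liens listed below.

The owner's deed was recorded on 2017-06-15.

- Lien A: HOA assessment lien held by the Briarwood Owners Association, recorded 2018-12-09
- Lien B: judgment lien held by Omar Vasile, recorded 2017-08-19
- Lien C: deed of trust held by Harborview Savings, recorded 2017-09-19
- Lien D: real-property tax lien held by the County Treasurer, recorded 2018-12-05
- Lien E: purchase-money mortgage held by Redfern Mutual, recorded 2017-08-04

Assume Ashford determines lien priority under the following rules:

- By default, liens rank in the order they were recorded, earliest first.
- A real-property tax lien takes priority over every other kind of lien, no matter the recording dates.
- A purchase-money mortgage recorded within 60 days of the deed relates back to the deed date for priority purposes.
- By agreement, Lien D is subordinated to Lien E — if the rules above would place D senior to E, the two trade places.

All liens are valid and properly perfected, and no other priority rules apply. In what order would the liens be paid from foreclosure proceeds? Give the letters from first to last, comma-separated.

Effective dates after the stated exceptions: E relates back to the deed date 2017-06-15.
D, as a real-property tax lien, has superpriority and ranks first.
The other liens, earliest effective date first: E (2017-06-15), B (2017-08-19), C (2017-09-19), A (2018-12-09).
D is senior to E before the subordination, so the two trade places.

E, D, B, C, A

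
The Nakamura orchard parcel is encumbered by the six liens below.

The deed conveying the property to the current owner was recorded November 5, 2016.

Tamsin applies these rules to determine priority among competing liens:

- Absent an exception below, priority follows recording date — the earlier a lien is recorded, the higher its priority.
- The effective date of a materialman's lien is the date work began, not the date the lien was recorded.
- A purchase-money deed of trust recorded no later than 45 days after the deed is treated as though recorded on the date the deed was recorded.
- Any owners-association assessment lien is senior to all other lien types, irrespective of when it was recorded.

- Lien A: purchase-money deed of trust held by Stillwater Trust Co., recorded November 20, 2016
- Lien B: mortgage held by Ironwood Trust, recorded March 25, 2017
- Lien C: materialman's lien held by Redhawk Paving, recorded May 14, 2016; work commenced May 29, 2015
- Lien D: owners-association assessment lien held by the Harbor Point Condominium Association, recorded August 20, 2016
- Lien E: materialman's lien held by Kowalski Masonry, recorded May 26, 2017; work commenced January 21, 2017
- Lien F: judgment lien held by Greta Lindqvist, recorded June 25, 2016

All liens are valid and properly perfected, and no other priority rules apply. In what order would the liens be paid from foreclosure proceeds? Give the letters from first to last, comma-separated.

D, C, F, A, E, B

Adjusting effective dates: A was recorded within the 45-day window, so its effective date is the deed date November 5, 2016; C relates back to May 29, 2015 (work commenced); E's effective date is January 21, 2017, when work began.
As an owners-association assessment lien, D is senior to every other lien.
The other liens, earliest effective date first: C (May 29, 2015), F (June 25, 2016), A (November 5, 2016), E (January 21, 2017), B (March 25, 2017).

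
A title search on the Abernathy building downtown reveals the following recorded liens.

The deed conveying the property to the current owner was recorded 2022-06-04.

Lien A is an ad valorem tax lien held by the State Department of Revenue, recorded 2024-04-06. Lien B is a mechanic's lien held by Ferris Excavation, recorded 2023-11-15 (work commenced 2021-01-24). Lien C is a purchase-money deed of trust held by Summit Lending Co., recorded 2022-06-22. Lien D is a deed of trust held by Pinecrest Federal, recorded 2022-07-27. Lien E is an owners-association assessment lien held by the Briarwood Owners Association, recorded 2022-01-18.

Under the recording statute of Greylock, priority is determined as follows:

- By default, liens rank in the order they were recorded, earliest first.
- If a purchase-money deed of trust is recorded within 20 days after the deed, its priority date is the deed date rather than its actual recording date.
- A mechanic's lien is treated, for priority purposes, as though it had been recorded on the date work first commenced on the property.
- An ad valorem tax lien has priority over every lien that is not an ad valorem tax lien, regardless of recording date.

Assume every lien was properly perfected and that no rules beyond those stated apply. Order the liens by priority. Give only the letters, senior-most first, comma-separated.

A, B, E, C, D

First, effective dates: B is treated as recorded 2021-01-24, the work-commencement date; C was recorded within the 20-day window, so its effective date is the deed date 2022-06-04.
A, as an ad valorem tax lien, has superpriority and ranks first.
Ordering the rest by effective date: B (2021-01-24), E (2022-01-18), C (2022-06-04), D (2022-07-27).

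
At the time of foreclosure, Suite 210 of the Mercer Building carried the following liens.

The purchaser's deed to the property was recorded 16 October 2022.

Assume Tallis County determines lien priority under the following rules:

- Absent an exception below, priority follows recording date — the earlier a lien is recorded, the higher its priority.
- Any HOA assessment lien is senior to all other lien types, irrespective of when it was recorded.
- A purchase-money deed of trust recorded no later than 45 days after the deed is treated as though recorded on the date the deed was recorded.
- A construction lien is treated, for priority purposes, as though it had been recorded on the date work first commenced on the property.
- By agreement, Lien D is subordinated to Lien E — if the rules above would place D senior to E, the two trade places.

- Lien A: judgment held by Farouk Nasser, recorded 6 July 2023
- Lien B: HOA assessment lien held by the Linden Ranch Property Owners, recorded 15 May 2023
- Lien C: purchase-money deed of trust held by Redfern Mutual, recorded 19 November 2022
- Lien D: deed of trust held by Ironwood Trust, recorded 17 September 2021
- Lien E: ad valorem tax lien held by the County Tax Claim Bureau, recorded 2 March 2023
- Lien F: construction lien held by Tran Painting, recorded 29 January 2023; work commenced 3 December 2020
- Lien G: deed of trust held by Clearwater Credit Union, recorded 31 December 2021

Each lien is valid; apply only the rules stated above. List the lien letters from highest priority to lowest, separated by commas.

B, F, E, G, C, D, A

First, effective dates: C was recorded within the 45-day window, so its effective date is the deed date 16 October 2022; F relates back to 3 December 2020 (work commenced).
B, as an HOA assessment lien, has superpriority and ranks first.
The other liens, earliest effective date first: F (3 December 2020), D (17 September 2021), G (31 December 2021), C (16 October 2022), E (2 March 2023), A (6 July 2023).
The subordination applies — D was senior to E — so D and E swap.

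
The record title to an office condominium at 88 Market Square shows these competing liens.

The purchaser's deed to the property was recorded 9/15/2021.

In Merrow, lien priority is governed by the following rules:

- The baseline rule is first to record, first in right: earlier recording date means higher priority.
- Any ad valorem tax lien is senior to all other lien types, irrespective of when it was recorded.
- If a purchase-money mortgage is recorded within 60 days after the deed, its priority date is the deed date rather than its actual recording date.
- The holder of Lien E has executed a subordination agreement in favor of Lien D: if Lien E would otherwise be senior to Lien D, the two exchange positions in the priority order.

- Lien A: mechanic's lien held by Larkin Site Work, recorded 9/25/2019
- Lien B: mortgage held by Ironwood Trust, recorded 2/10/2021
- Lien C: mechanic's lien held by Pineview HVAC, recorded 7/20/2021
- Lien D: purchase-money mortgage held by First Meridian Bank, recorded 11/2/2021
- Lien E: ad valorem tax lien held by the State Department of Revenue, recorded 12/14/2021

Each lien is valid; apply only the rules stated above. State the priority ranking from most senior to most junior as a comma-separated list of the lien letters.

D, A, B, C, E

First, effective dates: D's effective date is the deed date, 9/15/2021.
E, as an ad valorem tax lien, has superpriority and ranks first.
Remaining liens by effective date: A (9/25/2019), B (2/10/2021), C (7/20/2021), D (9/15/2021).
E is senior to D before the subordination, so the two trade places.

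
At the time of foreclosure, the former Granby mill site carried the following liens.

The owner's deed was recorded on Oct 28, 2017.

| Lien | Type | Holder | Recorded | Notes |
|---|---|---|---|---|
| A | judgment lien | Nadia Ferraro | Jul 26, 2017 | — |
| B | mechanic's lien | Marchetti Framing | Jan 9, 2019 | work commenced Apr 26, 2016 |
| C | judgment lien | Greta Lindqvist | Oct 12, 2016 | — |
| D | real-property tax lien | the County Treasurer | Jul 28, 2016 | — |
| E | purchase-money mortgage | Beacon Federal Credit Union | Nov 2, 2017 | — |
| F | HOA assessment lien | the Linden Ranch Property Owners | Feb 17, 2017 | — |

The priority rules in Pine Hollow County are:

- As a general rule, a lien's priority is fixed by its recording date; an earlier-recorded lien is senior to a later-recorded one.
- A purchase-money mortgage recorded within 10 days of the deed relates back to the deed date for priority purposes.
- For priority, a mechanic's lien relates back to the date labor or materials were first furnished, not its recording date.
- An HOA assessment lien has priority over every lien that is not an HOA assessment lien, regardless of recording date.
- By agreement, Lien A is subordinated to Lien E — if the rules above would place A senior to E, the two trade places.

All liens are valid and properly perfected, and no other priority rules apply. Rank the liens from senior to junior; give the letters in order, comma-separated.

F, B, D, C, E, A

Effective dates: B's effective date is Apr 26, 2016, when work began; E relates back to the deed date Oct 28, 2017.
As an HOA assessment lien, F is senior to every other lien.
The other liens, earliest effective date first: B (Apr 26, 2016), D (Jul 28, 2016), C (Oct 12, 2016), A (Jul 26, 2017), E (Oct 28, 2017).
A would otherwise be senior to E, so under the subordination agreement A and E exchange positions.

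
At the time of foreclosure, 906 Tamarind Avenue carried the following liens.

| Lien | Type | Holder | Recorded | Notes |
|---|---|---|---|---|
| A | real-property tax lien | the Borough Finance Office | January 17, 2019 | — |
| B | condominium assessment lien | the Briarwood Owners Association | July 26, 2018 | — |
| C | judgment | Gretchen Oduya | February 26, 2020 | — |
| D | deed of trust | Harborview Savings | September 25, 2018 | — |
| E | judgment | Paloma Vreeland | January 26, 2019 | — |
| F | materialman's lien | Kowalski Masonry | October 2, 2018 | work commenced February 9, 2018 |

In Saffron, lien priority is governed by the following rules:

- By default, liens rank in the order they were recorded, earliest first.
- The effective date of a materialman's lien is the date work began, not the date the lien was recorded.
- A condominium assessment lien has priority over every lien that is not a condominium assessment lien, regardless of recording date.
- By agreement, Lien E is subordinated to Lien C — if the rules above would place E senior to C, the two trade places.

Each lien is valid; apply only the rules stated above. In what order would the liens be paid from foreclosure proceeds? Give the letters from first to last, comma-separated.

B, F, D, A, C, E

First, effective dates: F's effective date is February 9, 2018, when work began.
As a condominium assessment lien, B is senior to every other lien.
The other liens, earliest effective date first: F (February 9, 2018), D (September 25, 2018), A (January 17, 2019), E (January 26, 2019), C (February 26, 2020).
The subordination applies — E was senior to C — so E and C swap.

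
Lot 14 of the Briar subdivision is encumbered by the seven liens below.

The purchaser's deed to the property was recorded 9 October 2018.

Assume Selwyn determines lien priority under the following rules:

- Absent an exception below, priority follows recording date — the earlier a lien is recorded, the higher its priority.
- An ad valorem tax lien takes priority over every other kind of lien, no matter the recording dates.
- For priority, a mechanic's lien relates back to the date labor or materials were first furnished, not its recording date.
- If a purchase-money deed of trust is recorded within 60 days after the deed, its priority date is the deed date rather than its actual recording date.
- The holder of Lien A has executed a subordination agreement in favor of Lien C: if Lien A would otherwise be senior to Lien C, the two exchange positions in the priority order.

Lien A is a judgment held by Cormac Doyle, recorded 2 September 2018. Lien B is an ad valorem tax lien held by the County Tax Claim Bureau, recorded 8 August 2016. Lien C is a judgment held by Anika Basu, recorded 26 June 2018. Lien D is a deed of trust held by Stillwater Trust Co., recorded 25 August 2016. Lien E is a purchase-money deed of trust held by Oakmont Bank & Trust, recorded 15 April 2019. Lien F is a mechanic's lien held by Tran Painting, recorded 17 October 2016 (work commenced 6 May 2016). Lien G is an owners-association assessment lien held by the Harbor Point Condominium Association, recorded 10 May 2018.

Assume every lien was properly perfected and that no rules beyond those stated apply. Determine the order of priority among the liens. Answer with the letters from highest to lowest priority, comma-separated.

First, effective dates: E was recorded 188 days after the deed, outside the 60-day window, so it keeps its recording date; F relates back to 6 May 2016 (work commenced).
B, as an ad valorem tax lien, has superpriority and ranks first.
Remaining liens by effective date: F (6 May 2016), D (25 August 2016), G (10 May 2018), C (26 June 2018), A (2 September 2018), E (15 April 2019).
A already ranks below C; the subordination has no effect.

B, F, D, G, C, A, E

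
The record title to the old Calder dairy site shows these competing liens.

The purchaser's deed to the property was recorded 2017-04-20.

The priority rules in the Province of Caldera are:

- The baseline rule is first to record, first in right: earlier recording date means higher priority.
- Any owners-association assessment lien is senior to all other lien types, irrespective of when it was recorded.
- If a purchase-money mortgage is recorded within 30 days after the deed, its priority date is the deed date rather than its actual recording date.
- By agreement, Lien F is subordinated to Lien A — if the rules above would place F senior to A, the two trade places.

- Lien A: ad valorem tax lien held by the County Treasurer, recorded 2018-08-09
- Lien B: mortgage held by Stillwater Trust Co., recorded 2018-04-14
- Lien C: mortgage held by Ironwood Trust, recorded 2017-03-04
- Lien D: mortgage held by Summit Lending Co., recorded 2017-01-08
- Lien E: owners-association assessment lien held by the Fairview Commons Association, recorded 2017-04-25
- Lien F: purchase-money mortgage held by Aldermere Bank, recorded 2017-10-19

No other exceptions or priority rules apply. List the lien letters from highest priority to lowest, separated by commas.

E, D, C, A, B, F

Effective dates: F was recorded 182 days after the deed — beyond 30 days — so no relation-back applies.
As an owners-association assessment lien, E is senior to every other lien.
Remaining liens by effective date: D (2017-01-08), C (2017-03-04), F (2017-10-19), B (2018-04-14), A (2018-08-09).
F is senior to A before the subordination, so the two trade places.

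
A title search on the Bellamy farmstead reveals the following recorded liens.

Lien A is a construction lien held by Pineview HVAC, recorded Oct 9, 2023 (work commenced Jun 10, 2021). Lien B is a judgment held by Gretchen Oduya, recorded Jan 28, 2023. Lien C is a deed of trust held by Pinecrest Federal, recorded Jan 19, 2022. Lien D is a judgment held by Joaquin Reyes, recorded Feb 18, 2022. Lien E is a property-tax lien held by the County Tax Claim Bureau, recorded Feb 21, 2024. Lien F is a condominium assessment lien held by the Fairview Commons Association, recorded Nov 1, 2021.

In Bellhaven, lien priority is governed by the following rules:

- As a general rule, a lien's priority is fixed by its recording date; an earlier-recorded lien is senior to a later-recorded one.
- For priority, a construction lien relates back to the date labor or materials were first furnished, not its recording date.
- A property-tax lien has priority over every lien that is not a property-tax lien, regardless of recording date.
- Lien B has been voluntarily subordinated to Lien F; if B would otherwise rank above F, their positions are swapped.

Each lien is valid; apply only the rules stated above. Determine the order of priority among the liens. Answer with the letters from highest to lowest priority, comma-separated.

Effective dates: A relates back to Jun 10, 2021 (work commenced).
E is a property-tax lien and takes priority over every other lien.
Remaining liens by effective date: A (Jun 10, 2021), F (Nov 1, 2021), C (Jan 19, 2022), D (Feb 18, 2022), B (Jan 28, 2023).
Since B is not senior to F, the subordination leaves the order unchanged.

E, A, F, C, D, B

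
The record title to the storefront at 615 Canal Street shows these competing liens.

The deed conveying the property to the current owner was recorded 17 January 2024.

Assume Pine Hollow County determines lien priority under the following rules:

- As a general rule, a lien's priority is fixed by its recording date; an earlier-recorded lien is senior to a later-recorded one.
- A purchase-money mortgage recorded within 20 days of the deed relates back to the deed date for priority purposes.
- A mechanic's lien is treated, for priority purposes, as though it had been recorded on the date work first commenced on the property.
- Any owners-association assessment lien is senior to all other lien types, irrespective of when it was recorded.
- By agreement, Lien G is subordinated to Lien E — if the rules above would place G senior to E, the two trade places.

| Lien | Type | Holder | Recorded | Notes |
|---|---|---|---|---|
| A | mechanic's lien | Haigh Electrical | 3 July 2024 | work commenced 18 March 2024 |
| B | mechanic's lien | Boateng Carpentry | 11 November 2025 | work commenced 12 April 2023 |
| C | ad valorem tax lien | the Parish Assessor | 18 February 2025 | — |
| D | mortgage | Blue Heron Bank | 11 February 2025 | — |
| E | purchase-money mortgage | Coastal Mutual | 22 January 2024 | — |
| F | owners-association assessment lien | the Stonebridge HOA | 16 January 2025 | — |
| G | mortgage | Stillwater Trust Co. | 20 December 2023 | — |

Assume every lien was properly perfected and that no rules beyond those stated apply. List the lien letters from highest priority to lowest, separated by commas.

First, effective dates: A's effective date is 18 March 2024, when work began; B is treated as recorded 12 April 2023, the work-commencement date; E relates back to the deed date 17 January 2024.
F is an owners-association assessment lien and takes priority over every other lien.
Remaining liens by effective date: B (12 April 2023), G (20 December 2023), E (17 January 2024), A (18 March 2024), D (11 February 2025), C (18 February 2025).
The subordination applies — G was senior to E — so G and E swap.

F, B, E, G, A, D, C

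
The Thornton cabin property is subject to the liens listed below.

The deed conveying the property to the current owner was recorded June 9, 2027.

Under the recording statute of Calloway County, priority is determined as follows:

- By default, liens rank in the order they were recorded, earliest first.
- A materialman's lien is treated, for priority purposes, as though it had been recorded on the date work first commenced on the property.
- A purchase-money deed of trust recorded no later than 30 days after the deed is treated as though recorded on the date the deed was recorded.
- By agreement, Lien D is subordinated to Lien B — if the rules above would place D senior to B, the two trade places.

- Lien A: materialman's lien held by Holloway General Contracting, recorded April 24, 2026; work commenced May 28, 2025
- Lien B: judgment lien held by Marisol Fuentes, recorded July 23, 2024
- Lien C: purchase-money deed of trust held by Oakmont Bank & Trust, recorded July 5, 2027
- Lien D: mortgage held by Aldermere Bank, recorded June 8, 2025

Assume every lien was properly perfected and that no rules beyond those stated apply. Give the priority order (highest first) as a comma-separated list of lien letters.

First, effective dates: A's effective date is May 28, 2025, when work began; C's effective date is the deed date, June 9, 2027.
By effective date, earliest first: B (July 23, 2024), A (May 28, 2025), D (June 8, 2025), C (June 9, 2027).
Since D is not senior to B, the subordination leaves the order unchanged.

B, A, D, C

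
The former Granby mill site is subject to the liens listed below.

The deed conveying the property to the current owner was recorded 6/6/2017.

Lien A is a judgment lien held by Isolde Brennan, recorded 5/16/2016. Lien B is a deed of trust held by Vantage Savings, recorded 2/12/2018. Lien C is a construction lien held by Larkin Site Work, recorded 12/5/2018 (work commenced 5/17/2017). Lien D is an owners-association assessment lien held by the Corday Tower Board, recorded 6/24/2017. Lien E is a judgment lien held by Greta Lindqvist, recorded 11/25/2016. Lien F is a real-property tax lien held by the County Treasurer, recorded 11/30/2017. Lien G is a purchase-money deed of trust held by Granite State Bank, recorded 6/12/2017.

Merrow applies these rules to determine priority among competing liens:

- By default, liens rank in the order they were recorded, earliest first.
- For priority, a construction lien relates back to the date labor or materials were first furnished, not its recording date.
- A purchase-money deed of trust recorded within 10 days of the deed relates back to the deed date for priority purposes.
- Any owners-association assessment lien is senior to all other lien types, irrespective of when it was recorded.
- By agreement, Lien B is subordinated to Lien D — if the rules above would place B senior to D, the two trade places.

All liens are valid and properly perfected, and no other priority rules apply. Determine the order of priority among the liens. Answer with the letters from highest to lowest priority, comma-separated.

Effective dates after the stated exceptions: C's effective date is 5/17/2017, when work began; G relates back to the deed date 6/6/2017.
D is an owners-association assessment lien and takes priority over every other lien.
Remaining liens by effective date: A (5/16/2016), E (11/25/2016), C (5/17/2017), G (6/6/2017), F (11/30/2017), B (2/12/2018).
B is already junior to D, so the subordination agreement changes nothing.

D, A, E, C, G, F, B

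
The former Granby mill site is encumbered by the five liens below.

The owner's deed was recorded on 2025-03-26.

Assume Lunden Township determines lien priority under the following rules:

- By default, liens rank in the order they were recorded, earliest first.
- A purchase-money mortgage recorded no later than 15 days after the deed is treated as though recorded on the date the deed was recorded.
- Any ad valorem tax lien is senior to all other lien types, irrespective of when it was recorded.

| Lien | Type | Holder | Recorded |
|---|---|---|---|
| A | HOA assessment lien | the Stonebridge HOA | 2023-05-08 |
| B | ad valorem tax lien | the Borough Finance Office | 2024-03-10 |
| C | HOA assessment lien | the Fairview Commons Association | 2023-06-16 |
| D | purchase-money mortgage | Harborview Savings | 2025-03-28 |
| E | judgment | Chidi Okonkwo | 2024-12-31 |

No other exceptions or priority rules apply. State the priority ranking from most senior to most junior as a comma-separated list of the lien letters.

B, A, C, E, D

Effective dates after the stated exceptions: D was recorded within the 15-day window, so its effective date is the deed date 2025-03-26.
B is an ad valorem tax lien, so it outranks all other liens regardless of date.
The other liens, earliest effective date first: A (2023-05-08), C (2023-06-16), E (2024-12-31), D (2025-03-26).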